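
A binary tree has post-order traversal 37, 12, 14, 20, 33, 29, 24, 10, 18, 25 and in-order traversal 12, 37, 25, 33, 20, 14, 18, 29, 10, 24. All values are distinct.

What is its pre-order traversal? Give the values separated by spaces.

25 12 37 18 33 20 14 10 29 24

The last element of post-order is the root; it splits in-order into left and right subtrees.
Root 25: left subtree has 2 nodes {12, 37}, right has 7 {33, 20, 14, 18, 29, 10, 24}.
  Root 12: left subtree has 0 nodes { }, right has 1 {37}.
  Root 18: left subtree has 3 nodes {33, 20, 14}, right has 3 {29, 10, 24}.
    Root 33: left subtree has 0 nodes { }, right has 2 {20, 14}.
      Root 20: left subtree has 0 nodes { }, right has 1 {14}.
    Root 10: left subtree has 1 node {29}, right has 1 {24}.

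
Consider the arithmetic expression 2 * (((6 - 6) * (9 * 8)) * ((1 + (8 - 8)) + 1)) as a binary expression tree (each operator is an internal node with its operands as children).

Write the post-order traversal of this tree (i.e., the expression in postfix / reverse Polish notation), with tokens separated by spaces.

2 6 6 - 9 8 * * 1 8 8 - + 1 + * *

Post-order on an expression tree gives postfix notation: for each operator, emit left operand, right operand, then the operator.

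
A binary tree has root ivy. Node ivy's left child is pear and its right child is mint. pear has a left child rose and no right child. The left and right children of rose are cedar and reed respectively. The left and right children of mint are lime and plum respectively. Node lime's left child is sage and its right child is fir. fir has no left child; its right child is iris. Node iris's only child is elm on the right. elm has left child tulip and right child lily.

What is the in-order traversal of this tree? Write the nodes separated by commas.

In-order visits the left subtree, then the node, then the right subtree.
At ivy: go left to pear.
  At pear: go left to rose.
    At rose: go left to cedar.
      cedar is a leaf — visit cedar.
    Visit rose.
    At rose: go right to reed.
      reed is a leaf — visit reed.
  Visit pear.
  At pear: no right child.
Visit ivy.
At ivy: go right to mint.
  At mint: go left to lime.
    At lime: go left to sage.
      sage is a leaf — visit sage.
    Visit lime.
    At lime: go right to fir.
      At fir: no left child.
      Visit fir.
      At fir: go right to iris.
        At iris: no left child.
        Visit iris.
        At iris: go right to elm.
          At elm: go left to tulip.
            tulip is a leaf — visit tulip.
          Visit elm.
          At elm: go right to lily.
            lily is a leaf — visit lily.
  Visit mint.
  At mint: go right to plum.
    plum is a leaf — visit plum.

cedar, rose, reed, pear, ivy, sage, lime, fir, iris, tulip, elm, lily, mint, plum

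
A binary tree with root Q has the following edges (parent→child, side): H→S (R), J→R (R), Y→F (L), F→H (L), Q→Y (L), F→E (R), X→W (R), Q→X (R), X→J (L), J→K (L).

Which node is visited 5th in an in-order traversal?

In-order visits the left subtree, then the node, then the right subtree.
At Q: go left to Y.
  At Y: go left to F.
    At F: go left to H.
      At H: no left child.
      Visit H.
      At H: go right to S.
        S is a leaf — visit S.
    Visit F.
    At F: go right to E.
      E is a leaf — visit E.
  Visit Y.
  At Y: no right child.
Visit Q.
At Q: go right to X.
  At X: go left to J.
    At J: go left to K.
      K is a leaf — visit K.
    Visit J.
    At J: go right to R.
      R is a leaf — visit R.
  Visit X.
  At X: go right to W.
    W is a leaf — visit W.
Full in-order sequence: H, S, F, E, Y, Q, K, J, R, X, W.

Y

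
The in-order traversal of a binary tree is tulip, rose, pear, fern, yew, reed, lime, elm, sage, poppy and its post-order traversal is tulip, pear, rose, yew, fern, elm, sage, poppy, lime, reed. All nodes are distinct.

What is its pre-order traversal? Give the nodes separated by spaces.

reed fern rose tulip pear yew lime poppy sage elm

The last element of post-order is the root; it splits in-order into left and right subtrees.
Root reed: left subtree has 5 nodes {tulip, rose, pear, fern, yew}, right has 4 {lime, elm, sage, poppy}.
  Root fern: left subtree has 3 nodes {tulip, rose, pear}, right has 1 {yew}.
    Root rose: left subtree has 1 node {tulip}, right has 1 {pear}.
  Root lime: left subtree has 0 nodes { }, right has 3 {elm, sage, poppy}.
    Root poppy: left subtree has 2 nodes {elm, sage}, right has 0 { }.
      Root sage: left subtree has 1 node {elm}, right has 0 { }.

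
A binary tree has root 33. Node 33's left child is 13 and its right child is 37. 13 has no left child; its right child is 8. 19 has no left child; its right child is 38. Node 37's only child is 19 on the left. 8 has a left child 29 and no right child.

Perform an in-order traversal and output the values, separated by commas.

In-order visits the left subtree, then the node, then the right subtree.
At 33: go left to 13.
  At 13: no left child.
  Visit 13.
  At 13: go right to 8.
    At 8: go left to 29.
      29 is a leaf — visit 29.
    Visit 8.
    At 8: no right child.
Visit 33.
At 33: go right to 37.
  At 37: go left to 19.
    At 19: no left child.
    Visit 19.
    At 19: go right to 38.
      38 is a leaf — visit 38.
  Visit 37.
  At 37: no right child.

13, 29, 8, 33, 19, 38, 37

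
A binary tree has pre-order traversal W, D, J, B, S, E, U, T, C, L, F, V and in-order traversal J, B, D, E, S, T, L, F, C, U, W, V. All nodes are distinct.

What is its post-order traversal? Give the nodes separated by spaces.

The first element of pre-order is the root; it splits in-order into left and right subtrees.
Root W: left subtree has 10 nodes {J, B, D, E, S, T, L, F, C, U}, right has 1 {V}.
  Root D: left subtree has 2 nodes {J, B}, right has 7 {E, S, T, L, F, C, U}.
    Root J: left subtree has 0 nodes { }, right has 1 {B}.
    Root S: left subtree has 1 node {E}, right has 5 {T, L, F, C, U}.
      Root U: left subtree has 4 nodes {T, L, F, C}, right has 0 { }.
        Root T: left subtree has 0 nodes { }, right has 3 {L, F, C}.
          Root C: left subtree has 2 nodes {L, F}, right has 0 { }.
            Root L: left subtree has 0 nodes { }, right has 1 {F}.

B J E F L C T U S D V W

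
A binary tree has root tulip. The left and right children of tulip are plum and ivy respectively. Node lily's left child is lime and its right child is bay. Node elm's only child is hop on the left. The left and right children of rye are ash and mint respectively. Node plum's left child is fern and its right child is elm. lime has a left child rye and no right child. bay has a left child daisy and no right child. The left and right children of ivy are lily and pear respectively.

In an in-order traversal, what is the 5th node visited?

tulip

In-order visits the left subtree, then the node, then the right subtree.
At tulip: go left to plum.
  At plum: go left to fern.
    fern is a leaf — visit fern.
  Visit plum.
  At plum: go right to elm.
    At elm: go left to hop.
      hop is a leaf — visit hop.
    Visit elm.
    At elm: no right child.
Visit tulip.
At tulip: go right to ivy.
  At ivy: go left to lily.
    At lily: go left to lime.
      At lime: go left to rye.
        At rye: go left to ash.
          ash is a leaf — visit ash.
        Visit rye.
        At rye: go right to mint.
          mint is a leaf — visit mint.
      Visit lime.
      At lime: no right child.
    Visit lily.
    At lily: go right to bay.
      At bay: go left to daisy.
        daisy is a leaf — visit daisy.
      Visit bay.
      At bay: no right child.
  Visit ivy.
  At ivy: go right to pear.
    pear is a leaf — visit pear.
Full in-order sequence: fern, plum, hop, elm, tulip, ash, rye, mint, lime, lily, daisy, bay, ivy, pear.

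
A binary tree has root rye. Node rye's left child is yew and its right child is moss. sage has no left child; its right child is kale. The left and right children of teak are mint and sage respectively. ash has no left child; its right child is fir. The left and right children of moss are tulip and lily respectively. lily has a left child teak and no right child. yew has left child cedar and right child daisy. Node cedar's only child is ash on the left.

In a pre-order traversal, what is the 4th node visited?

Pre-order visits the node, then its left subtree, then its right subtree.
Visit rye.
At rye: go left to yew.
  Visit yew.
  At yew: go left to cedar.
    Visit cedar.
    At cedar: go left to ash.
      Visit ash.
      At ash: no left child.
      At ash: go right to fir.
        fir is a leaf — visit fir.
    At cedar: no right child.
  At yew: go right to daisy.
    daisy is a leaf — visit daisy.
At rye: go right to moss.
  Visit moss.
  At moss: go left to tulip.
    tulip is a leaf — visit tulip.
  At moss: go right to lily.
    Visit lily.
    At lily: go left to teak.
      Visit teak.
      At teak: go left to mint.
        mint is a leaf — visit mint.
      At teak: go right to sage.
        Visit sage.
        At sage: no left child.
        At sage: go right to kale.
          kale is a leaf — visit kale.
    At lily: no right child.
Full pre-order sequence: rye, yew, cedar, ash, fir, daisy, moss, tulip, lily, teak, mint, sage, kale.

ash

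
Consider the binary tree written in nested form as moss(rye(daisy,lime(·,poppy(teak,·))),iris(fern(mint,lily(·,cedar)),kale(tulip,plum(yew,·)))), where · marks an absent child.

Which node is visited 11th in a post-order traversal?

Post-order visits the left subtree, then the right subtree, then the node.
At moss: go left to rye.
  At rye: go left to daisy.
    daisy is a leaf — visit daisy.
  At rye: go right to lime.
    At lime: no left child.
    At lime: go right to poppy.
      At poppy: go left to teak.
        teak is a leaf — visit teak.
      At poppy: no right child.
      Visit poppy.
    Visit lime.
  Visit rye.
At moss: go right to iris.
  At iris: go left to fern.
    At fern: go left to mint.
      mint is a leaf — visit mint.
    At fern: go right to lily.
      At lily: no left child.
      At lily: go right to cedar.
        cedar is a leaf — visit cedar.
      Visit lily.
    Visit fern.
  At iris: go right to kale.
    At kale: go left to tulip.
      tulip is a leaf — visit tulip.
    At kale: go right to plum.
      At plum: go left to yew.
        yew is a leaf — visit yew.
      At plum: no right child.
      Visit plum.
    Visit kale.
  Visit iris.
Visit moss.
Full post-order sequence: daisy, teak, poppy, lime, rye, mint, cedar, lily, fern, tulip, yew, plum, kale, iris, moss.

yew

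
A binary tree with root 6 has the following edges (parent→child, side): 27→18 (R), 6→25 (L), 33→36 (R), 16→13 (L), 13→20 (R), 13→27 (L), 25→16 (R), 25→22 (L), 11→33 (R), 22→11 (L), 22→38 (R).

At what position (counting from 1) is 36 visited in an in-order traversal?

In-order visits the left subtree, then the node, then the right subtree.
At 6: go left to 25.
  At 25: go left to 22.
    At 22: go left to 11.
      At 11: no left child.
      Visit 11.
      At 11: go right to 33.
        At 33: no left child.
        Visit 33.
        At 33: go right to 36.
          36 is a leaf — visit 36.
    Visit 22.
    At 22: go right to 38.
      38 is a leaf — visit 38.
  Visit 25.
  At 25: go right to 16.
    At 16: go left to 13.
      At 13: go left to 27.
        At 27: no left child.
        Visit 27.
        At 27: go right to 18.
          18 is a leaf — visit 18.
      Visit 13.
      At 13: go right to 20.
        20 is a leaf — visit 20.
    Visit 16.
    At 16: no right child.
Visit 6.
At 6: no right child.
Full in-order sequence: 11, 33, 36, 22, 38, 25, 27, 18, 13, 20, 16, 6.

3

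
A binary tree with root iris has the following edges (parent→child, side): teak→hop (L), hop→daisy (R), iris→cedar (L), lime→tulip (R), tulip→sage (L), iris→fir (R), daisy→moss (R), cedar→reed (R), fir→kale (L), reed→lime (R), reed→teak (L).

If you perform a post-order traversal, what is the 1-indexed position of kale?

10

Post-order visits the left subtree, then the right subtree, then the node.
At iris: go left to cedar.
  At cedar: no left child.
  At cedar: go right to reed.
    At reed: go left to teak.
      At teak: go left to hop.
        At hop: no left child.
        At hop: go right to daisy.
          At daisy: no left child.
          At daisy: go right to moss.
            moss is a leaf — visit moss.
          Visit daisy.
        Visit hop.
      At teak: no right child.
      Visit teak.
    At reed: go right to lime.
      At lime: no left child.
      At lime: go right to tulip.
        At tulip: go left to sage.
          sage is a leaf — visit sage.
        At tulip: no right child.
        Visit tulip.
      Visit lime.
    Visit reed.
  Visit cedar.
At iris: go right to fir.
  At fir: go left to kale.
    kale is a leaf — visit kale.
  At fir: no right child.
  Visit fir.
Visit iris.
Full post-order sequence: moss, daisy, hop, teak, sage, tulip, lime, reed, cedar, kale, fir, iris.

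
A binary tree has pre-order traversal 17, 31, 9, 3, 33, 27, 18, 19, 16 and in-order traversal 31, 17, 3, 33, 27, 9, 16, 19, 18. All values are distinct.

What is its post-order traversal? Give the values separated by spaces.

31 27 33 3 16 19 18 9 17

The first element of pre-order is the root; it splits in-order into left and right subtrees.
Root 17: left subtree has 1 node {31}, right has 7 {3, 33, 27, 9, 16, 19, 18}.
  Root 9: left subtree has 3 nodes {3, 33, 27}, right has 3 {16, 19, 18}.
    Root 3: left subtree has 0 nodes { }, right has 2 {33, 27}.
      Root 33: left subtree has 0 nodes { }, right has 1 {27}.
    Root 18: left subtree has 2 nodes {16, 19}, right has 0 { }.
      Root 19: left subtree has 1 node {16}, right has 0 { }.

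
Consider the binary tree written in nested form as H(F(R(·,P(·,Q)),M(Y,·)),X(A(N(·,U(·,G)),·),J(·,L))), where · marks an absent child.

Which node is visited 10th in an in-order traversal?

In-order visits the left subtree, then the node, then the right subtree.
At H: go left to F.
  At F: go left to R.
    At R: no left child.
    Visit R.
    At R: go right to P.
      At P: no left child.
      Visit P.
      At P: go right to Q.
        Q is a leaf — visit Q.
  Visit F.
  At F: go right to M.
    At M: go left to Y.
      Y is a leaf — visit Y.
    Visit M.
    At M: no right child.
Visit H.
At H: go right to X.
  At X: go left to A.
    At A: go left to N.
      At N: no left child.
      Visit N.
      At N: go right to U.
        At U: no left child.
        Visit U.
        At U: go right to G.
          G is a leaf — visit G.
    Visit A.
    At A: no right child.
  Visit X.
  At X: go right to J.
    At J: no left child.
    Visit J.
    At J: go right to L.
      L is a leaf — visit L.
Full in-order sequence: R, P, Q, F, Y, M, H, N, U, G, A, X, J, L.

G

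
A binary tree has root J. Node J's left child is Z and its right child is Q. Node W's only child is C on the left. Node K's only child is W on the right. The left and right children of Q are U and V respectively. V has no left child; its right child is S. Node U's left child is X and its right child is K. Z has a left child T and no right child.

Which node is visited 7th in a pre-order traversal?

Pre-order visits the node, then its left subtree, then its right subtree.
Visit J.
At J: go left to Z.
  Visit Z.
  At Z: go left to T.
    T is a leaf — visit T.
  At Z: no right child.
At J: go right to Q.
  Visit Q.
  At Q: go left to U.
    Visit U.
    At U: go left to X.
      X is a leaf — visit X.
    At U: go right to K.
      Visit K.
      At K: no left child.
      At K: go right to W.
        Visit W.
        At W: go left to C.
          C is a leaf — visit C.
        At W: no right child.
  At Q: go right to V.
    Visit V.
    At V: no left child.
    At V: go right to S.
      S is a leaf — visit S.
Full pre-order sequence: J, Z, T, Q, U, X, K, W, C, V, S.

K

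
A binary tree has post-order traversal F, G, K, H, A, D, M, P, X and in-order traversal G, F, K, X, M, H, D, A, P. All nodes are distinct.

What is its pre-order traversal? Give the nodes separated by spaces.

The last element of post-order is the root; it splits in-order into left and right subtrees.
Root X: left subtree has 3 nodes {G, F, K}, right has 5 {M, H, D, A, P}.
  Root K: left subtree has 2 nodes {G, F}, right has 0 { }.
    Root G: left subtree has 0 nodes { }, right has 1 {F}.
  Root P: left subtree has 4 nodes {M, H, D, A}, right has 0 { }.
    Root M: left subtree has 0 nodes { }, right has 3 {H, D, A}.
      Root D: left subtree has 1 node {H}, right has 1 {A}.

X K G F P M D H A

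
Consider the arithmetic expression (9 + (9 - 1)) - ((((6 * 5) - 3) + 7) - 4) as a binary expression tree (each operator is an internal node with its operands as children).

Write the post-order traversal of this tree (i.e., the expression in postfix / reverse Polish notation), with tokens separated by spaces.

Post-order on an expression tree gives postfix notation: for each operator, emit left operand, right operand, then the operator.

9 9 1 - + 6 5 * 3 - 7 + 4 - -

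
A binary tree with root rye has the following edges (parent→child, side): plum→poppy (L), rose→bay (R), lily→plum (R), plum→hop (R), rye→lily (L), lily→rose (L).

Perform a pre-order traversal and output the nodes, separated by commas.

rye, lily, rose, bay, plum, poppy, hop

Pre-order visits the node, then its left subtree, then its right subtree.
Visit rye.
At rye: go left to lily.
  Visit lily.
  At lily: go left to rose.
    Visit rose.
    At rose: no left child.
    At rose: go right to bay.
      bay is a leaf — visit bay.
  At lily: go right to plum.
    Visit plum.
    At plum: go left to poppy.
      poppy is a leaf — visit poppy.
    At plum: go right to hop.
      hop is a leaf — visit hop.
At rye: no right child.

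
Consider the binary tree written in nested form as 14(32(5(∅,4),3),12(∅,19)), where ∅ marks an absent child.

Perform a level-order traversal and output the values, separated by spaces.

Level-order visits nodes level by level from the root, left to right within each level.
Level 0: 14
Level 1: 32, 12
Level 2: 5, 3, 19
Level 3: 4

14 32 12 5 3 19 4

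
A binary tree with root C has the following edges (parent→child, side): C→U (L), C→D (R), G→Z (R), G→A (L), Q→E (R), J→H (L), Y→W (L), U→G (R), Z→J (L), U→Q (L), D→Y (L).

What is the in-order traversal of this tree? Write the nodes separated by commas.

In-order visits the left subtree, then the node, then the right subtree.
At C: go left to U.
  At U: go left to Q.
    At Q: no left child.
    Visit Q.
    At Q: go right to E.
      E is a leaf — visit E.
  Visit U.
  At U: go right to G.
    At G: go left to A.
      A is a leaf — visit A.
    Visit G.
    At G: go right to Z.
      At Z: go left to J.
        At J: go left to H.
          H is a leaf — visit H.
        Visit J.
        At J: no right child.
      Visit Z.
      At Z: no right child.
Visit C.
At C: go right to D.
  At D: go left to Y.
    At Y: go left to W.
      W is a leaf — visit W.
    Visit Y.
    At Y: no right child.
  Visit D.
  At D: no right child.

Q, E, U, A, G, H, J, Z, C, W, Y, D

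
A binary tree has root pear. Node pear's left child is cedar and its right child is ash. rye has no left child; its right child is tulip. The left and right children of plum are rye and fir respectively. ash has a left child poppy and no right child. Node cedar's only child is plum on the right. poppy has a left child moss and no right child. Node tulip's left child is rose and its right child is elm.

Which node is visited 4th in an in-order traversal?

In-order visits the left subtree, then the node, then the right subtree.
At pear: go left to cedar.
  At cedar: no left child.
  Visit cedar.
  At cedar: go right to plum.
    At plum: go left to rye.
      At rye: no left child.
      Visit rye.
      At rye: go right to tulip.
        At tulip: go left to rose.
          rose is a leaf — visit rose.
        Visit tulip.
        At tulip: go right to elm.
          elm is a leaf — visit elm.
    Visit plum.
    At plum: go right to fir.
      fir is a leaf — visit fir.
Visit pear.
At pear: go right to ash.
  At ash: go left to poppy.
    At poppy: go left to moss.
      moss is a leaf — visit moss.
    Visit poppy.
    At poppy: no right child.
  Visit ash.
  At ash: no right child.
Full in-order sequence: cedar, rye, rose, tulip, elm, plum, fir, pear, moss, poppy, ash.

tulip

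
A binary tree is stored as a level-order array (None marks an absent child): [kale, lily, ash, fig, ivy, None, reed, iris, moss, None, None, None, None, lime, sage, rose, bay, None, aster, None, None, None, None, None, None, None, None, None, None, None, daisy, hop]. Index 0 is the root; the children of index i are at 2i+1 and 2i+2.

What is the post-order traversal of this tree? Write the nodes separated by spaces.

Post-order visits the left subtree, then the right subtree, then the node.
At kale: go left to lily.
  At lily: go left to fig.
    At fig: go left to iris.
      At iris: go left to rose.
        At rose: go left to hop.
          hop is a leaf — visit hop.
        At rose: no right child.
        Visit rose.
      At iris: go right to bay.
        bay is a leaf — visit bay.
      Visit iris.
    At fig: go right to moss.
      At moss: no left child.
      At moss: go right to aster.
        aster is a leaf — visit aster.
      Visit moss.
    Visit fig.
  At lily: go right to ivy.
    ivy is a leaf — visit ivy.
  Visit lily.
At kale: go right to ash.
  At ash: no left child.
  At ash: go right to reed.
    At reed: go left to lime.
      lime is a leaf — visit lime.
    At reed: go right to sage.
      At sage: no left child.
      At sage: go right to daisy.
        daisy is a leaf — visit daisy.
      Visit sage.
    Visit reed.
  Visit ash.
Visit kale.

hop rose bay iris aster moss fig ivy lily lime daisy sage reed ash kale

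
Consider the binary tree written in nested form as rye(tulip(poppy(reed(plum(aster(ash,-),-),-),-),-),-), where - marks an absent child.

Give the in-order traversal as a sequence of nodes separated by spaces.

ash aster plum reed poppy tulip rye

In-order visits the left subtree, then the node, then the right subtree.
At rye: go left to tulip.
  At tulip: go left to poppy.
    At poppy: go left to reed.
      At reed: go left to plum.
        At plum: go left to aster.
          At aster: go left to ash.
            ash is a leaf — visit ash.
          Visit aster.
          At aster: no right child.
        Visit plum.
        At plum: no right child.
      Visit reed.
      At reed: no right child.
    Visit poppy.
    At poppy: no right child.
  Visit tulip.
  At tulip: no right child.
Visit rye.
At rye: no right child.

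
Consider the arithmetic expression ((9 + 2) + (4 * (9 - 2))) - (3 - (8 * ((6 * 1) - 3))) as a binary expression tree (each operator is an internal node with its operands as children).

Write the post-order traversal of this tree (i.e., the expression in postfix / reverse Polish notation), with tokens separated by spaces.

Post-order on an expression tree gives postfix notation: for each operator, emit left operand, right operand, then the operator.

9 2 + 4 9 2 - * + 3 8 6 1 * 3 - * - -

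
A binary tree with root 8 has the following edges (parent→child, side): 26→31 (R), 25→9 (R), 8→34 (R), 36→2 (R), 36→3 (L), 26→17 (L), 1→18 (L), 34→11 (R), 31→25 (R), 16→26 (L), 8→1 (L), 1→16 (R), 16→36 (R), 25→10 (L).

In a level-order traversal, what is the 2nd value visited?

1

Level-order visits nodes level by level from the root, left to right within each level.
Level 0: 8
Level 1: 1, 34
Level 2: 18, 16, 11
Level 3: 26, 36
Level 4: 17, 31, 3, 2
Level 5: 25
Level 6: 10, 9
Full level-order sequence: 8, 1, 34, 18, 16, 11, 26, 36, 17, 31, 3, 2, 25, 10, 9.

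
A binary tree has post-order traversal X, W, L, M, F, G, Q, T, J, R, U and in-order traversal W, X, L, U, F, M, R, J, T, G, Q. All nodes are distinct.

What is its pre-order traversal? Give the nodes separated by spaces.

The last element of post-order is the root; it splits in-order into left and right subtrees.
Root U: left subtree has 3 nodes {W, X, L}, right has 7 {F, M, R, J, T, G, Q}.
  Root L: left subtree has 2 nodes {W, X}, right has 0 { }.
    Root W: left subtree has 0 nodes { }, right has 1 {X}.
  Root R: left subtree has 2 nodes {F, M}, right has 4 {J, T, G, Q}.
    Root F: left subtree has 0 nodes { }, right has 1 {M}.
    Root J: left subtree has 0 nodes { }, right has 3 {T, G, Q}.
      Root T: left subtree has 0 nodes { }, right has 2 {G, Q}.
        Root Q: left subtree has 1 node {G}, right has 0 { }.

U L W X R F M J T Q G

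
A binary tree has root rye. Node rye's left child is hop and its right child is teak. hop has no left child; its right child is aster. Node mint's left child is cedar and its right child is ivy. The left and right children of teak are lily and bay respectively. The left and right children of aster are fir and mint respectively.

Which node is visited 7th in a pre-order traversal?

Pre-order visits the node, then its left subtree, then its right subtree.
Visit rye.
At rye: go left to hop.
  Visit hop.
  At hop: no left child.
  At hop: go right to aster.
    Visit aster.
    At aster: go left to fir.
      fir is a leaf — visit fir.
    At aster: go right to mint.
      Visit mint.
      At mint: go left to cedar.
        cedar is a leaf — visit cedar.
      At mint: go right to ivy.
        ivy is a leaf — visit ivy.
At rye: go right to teak.
  Visit teak.
  At teak: go left to lily.
    lily is a leaf — visit lily.
  At teak: go right to bay.
    bay is a leaf — visit bay.
Full pre-order sequence: rye, hop, aster, fir, mint, cedar, ivy, teak, lily, bay.

ivy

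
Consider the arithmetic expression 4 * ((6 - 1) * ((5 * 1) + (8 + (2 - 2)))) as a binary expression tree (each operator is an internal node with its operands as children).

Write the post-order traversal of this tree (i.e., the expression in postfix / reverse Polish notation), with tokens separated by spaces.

4 6 1 - 5 1 * 8 2 2 - + + * *

Post-order on an expression tree gives postfix notation: for each operator, emit left operand, right operand, then the operator.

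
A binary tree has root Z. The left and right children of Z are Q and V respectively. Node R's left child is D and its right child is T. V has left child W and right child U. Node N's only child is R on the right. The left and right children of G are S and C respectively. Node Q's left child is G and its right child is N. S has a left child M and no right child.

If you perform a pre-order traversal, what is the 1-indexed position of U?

13

Pre-order visits the node, then its left subtree, then its right subtree.
Visit Z.
At Z: go left to Q.
  Visit Q.
  At Q: go left to G.
    Visit G.
    At G: go left to S.
      Visit S.
      At S: go left to M.
        M is a leaf — visit M.
      At S: no right child.
    At G: go right to C.
      C is a leaf — visit C.
  At Q: go right to N.
    Visit N.
    At N: no left child.
    At N: go right to R.
      Visit R.
      At R: go left to D.
        D is a leaf — visit D.
      At R: go right to T.
        T is a leaf — visit T.
At Z: go right to V.
  Visit V.
  At V: go left to W.
    W is a leaf — visit W.
  At V: go right to U.
    U is a leaf — visit U.
Full pre-order sequence: Z, Q, G, S, M, C, N, R, D, T, V, W, U.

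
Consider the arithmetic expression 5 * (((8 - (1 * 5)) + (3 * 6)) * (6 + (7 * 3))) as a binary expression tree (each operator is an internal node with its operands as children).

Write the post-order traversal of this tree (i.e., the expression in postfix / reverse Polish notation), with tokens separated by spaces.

5 8 1 5 * - 3 6 * + 6 7 3 * + * *

Post-order on an expression tree gives postfix notation: for each operator, emit left operand, right operand, then the operator.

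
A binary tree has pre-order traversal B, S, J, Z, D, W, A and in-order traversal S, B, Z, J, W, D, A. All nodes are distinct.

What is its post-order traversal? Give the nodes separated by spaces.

S Z W A D J B

The first element of pre-order is the root; it splits in-order into left and right subtrees.
Root B: left subtree has 1 node {S}, right has 5 {Z, J, W, D, A}.
  Root J: left subtree has 1 node {Z}, right has 3 {W, D, A}.
    Root D: left subtree has 1 node {W}, right has 1 {A}.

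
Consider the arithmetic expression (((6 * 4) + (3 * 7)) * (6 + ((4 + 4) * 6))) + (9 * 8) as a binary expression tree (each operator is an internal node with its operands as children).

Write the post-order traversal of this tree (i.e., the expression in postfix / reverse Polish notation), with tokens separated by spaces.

Post-order on an expression tree gives postfix notation: for each operator, emit left operand, right operand, then the operator.

6 4 * 3 7 * + 6 4 4 + 6 * + * 9 8 * +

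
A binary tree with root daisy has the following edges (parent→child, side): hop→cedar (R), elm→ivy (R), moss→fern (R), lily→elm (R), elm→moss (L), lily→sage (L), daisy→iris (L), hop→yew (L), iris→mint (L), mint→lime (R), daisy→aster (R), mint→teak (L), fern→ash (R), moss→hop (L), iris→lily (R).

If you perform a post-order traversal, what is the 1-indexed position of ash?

Post-order visits the left subtree, then the right subtree, then the node.
At daisy: go left to iris.
  At iris: go left to mint.
    At mint: go left to teak.
      teak is a leaf — visit teak.
    At mint: go right to lime.
      lime is a leaf — visit lime.
    Visit mint.
  At iris: go right to lily.
    At lily: go left to sage.
      sage is a leaf — visit sage.
    At lily: go right to elm.
      At elm: go left to moss.
        At moss: go left to hop.
          At hop: go left to yew.
            yew is a leaf — visit yew.
          At hop: go right to cedar.
            cedar is a leaf — visit cedar.
          Visit hop.
        At moss: go right to fern.
          At fern: no left child.
          At fern: go right to ash.
            ash is a leaf — visit ash.
          Visit fern.
        Visit moss.
      At elm: go right to ivy.
        ivy is a leaf — visit ivy.
      Visit elm.
    Visit lily.
  Visit iris.
At daisy: go right to aster.
  aster is a leaf — visit aster.
Visit daisy.
Full post-order sequence: teak, lime, mint, sage, yew, cedar, hop, ash, fern, moss, ivy, elm, lily, iris, aster, daisy.

8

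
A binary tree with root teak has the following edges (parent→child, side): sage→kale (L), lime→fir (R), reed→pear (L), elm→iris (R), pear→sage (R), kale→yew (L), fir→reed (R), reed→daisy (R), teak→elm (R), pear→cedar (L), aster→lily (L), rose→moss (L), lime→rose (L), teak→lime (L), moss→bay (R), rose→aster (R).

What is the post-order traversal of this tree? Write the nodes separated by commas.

bay, moss, lily, aster, rose, cedar, yew, kale, sage, pear, daisy, reed, fir, lime, iris, elm, teak

Post-order visits the left subtree, then the right subtree, then the node.
At teak: go left to lime.
  At lime: go left to rose.
    At rose: go left to moss.
      At moss: no left child.
      At moss: go right to bay.
        bay is a leaf — visit bay.
      Visit moss.
    At rose: go right to aster.
      At aster: go left to lily.
        lily is a leaf — visit lily.
      At aster: no right child.
      Visit aster.
    Visit rose.
  At lime: go right to fir.
    At fir: no left child.
    At fir: go right to reed.
      At reed: go left to pear.
        At pear: go left to cedar.
          cedar is a leaf — visit cedar.
        At pear: go right to sage.
          At sage: go left to kale.
            At kale: go left to yew.
              yew is a leaf — visit yew.
            At kale: no right child.
            Visit kale.
          At sage: no right child.
          Visit sage.
        Visit pear.
      At reed: go right to daisy.
        daisy is a leaf — visit daisy.
      Visit reed.
    Visit fir.
  Visit lime.
At teak: go right to elm.
  At elm: no left child.
  At elm: go right to iris.
    iris is a leaf — visit iris.
  Visit elm.
Visit teak.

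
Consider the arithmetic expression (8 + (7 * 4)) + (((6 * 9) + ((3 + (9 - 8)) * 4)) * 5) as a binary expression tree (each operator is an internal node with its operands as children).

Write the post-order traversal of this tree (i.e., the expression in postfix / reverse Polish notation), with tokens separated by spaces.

Post-order on an expression tree gives postfix notation: for each operator, emit left operand, right operand, then the operator.

8 7 4 * + 6 9 * 3 9 8 - + 4 * + 5 * +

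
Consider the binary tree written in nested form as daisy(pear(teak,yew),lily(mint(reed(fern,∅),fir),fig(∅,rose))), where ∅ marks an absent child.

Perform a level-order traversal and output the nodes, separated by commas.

daisy, pear, lily, teak, yew, mint, fig, reed, fir, rose, fern

Level-order visits nodes level by level from the root, left to right within each level.
Level 0: daisy
Level 1: pear, lily
Level 2: teak, yew, mint, fig
Level 3: reed, fir, rose
Level 4: fern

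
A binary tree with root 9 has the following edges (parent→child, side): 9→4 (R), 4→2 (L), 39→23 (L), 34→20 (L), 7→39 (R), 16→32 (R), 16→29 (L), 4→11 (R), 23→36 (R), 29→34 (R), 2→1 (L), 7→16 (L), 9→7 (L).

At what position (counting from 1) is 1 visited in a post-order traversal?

10

Post-order visits the left subtree, then the right subtree, then the node.
At 9: go left to 7.
  At 7: go left to 16.
    At 16: go left to 29.
      At 29: no left child.
      At 29: go right to 34.
        At 34: go left to 20.
          20 is a leaf — visit 20.
        At 34: no right child.
        Visit 34.
      Visit 29.
    At 16: go right to 32.
      32 is a leaf — visit 32.
    Visit 16.
  At 7: go right to 39.
    At 39: go left to 23.
      At 23: no left child.
      At 23: go right to 36.
        36 is a leaf — visit 36.
      Visit 23.
    At 39: no right child.
    Visit 39.
  Visit 7.
At 9: go right to 4.
  At 4: go left to 2.
    At 2: go left to 1.
      1 is a leaf — visit 1.
    At 2: no right child.
    Visit 2.
  At 4: go right to 11.
    11 is a leaf — visit 11.
  Visit 4.
Visit 9.
Full post-order sequence: 20, 34, 29, 32, 16, 36, 23, 39, 7, 1, 2, 11, 4, 9.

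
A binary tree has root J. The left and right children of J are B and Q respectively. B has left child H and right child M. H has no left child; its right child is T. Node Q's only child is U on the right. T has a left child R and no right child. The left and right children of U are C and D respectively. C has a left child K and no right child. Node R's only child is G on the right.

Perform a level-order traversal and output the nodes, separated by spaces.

J B Q H M U T C D R K G

Level-order visits nodes level by level from the root, left to right within each level.
Level 0: J
Level 1: B, Q
Level 2: H, M, U
Level 3: T, C, D
Level 4: R, K
Level 5: G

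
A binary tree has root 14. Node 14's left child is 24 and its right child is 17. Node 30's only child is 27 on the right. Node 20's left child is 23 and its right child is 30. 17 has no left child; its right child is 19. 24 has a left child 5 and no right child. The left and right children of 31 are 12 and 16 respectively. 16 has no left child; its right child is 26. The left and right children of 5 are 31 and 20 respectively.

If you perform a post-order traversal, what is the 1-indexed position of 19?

11

Post-order visits the left subtree, then the right subtree, then the node.
At 14: go left to 24.
  At 24: go left to 5.
    At 5: go left to 31.
      At 31: go left to 12.
        12 is a leaf — visit 12.
      At 31: go right to 16.
        At 16: no left child.
        At 16: go right to 26.
          26 is a leaf — visit 26.
        Visit 16.
      Visit 31.
    At 5: go right to 20.
      At 20: go left to 23.
        23 is a leaf — visit 23.
      At 20: go right to 30.
        At 30: no left child.
        At 30: go right to 27.
          27 is a leaf — visit 27.
        Visit 30.
      Visit 20.
    Visit 5.
  At 24: no right child.
  Visit 24.
At 14: go right to 17.
  At 17: no left child.
  At 17: go right to 19.
    19 is a leaf — visit 19.
  Visit 17.
Visit 14.
Full post-order sequence: 12, 26, 16, 31, 23, 27, 30, 20, 5, 24, 19, 17, 14.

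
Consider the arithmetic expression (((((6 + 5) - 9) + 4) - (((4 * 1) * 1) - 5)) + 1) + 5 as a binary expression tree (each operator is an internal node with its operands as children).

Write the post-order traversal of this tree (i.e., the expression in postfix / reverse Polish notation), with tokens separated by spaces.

Post-order on an expression tree gives postfix notation: for each operator, emit left operand, right operand, then the operator.

6 5 + 9 - 4 + 4 1 * 1 * 5 - - 1 + 5 +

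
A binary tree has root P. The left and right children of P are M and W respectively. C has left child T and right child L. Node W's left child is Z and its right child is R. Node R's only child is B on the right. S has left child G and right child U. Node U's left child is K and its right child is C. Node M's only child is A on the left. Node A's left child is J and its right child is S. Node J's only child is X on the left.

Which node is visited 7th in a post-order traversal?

C

Post-order visits the left subtree, then the right subtree, then the node.
At P: go left to M.
  At M: go left to A.
    At A: go left to J.
      At J: go left to X.
        X is a leaf — visit X.
      At J: no right child.
      Visit J.
    At A: go right to S.
      At S: go left to G.
        G is a leaf — visit G.
      At S: go right to U.
        At U: go left to K.
          K is a leaf — visit K.
        At U: go right to C.
          At C: go left to T.
            T is a leaf — visit T.
          At C: go right to L.
            L is a leaf — visit L.
          Visit C.
        Visit U.
      Visit S.
    Visit A.
  At M: no right child.
  Visit M.
At P: go right to W.
  At W: go left to Z.
    Z is a leaf — visit Z.
  At W: go right to R.
    At R: no left child.
    At R: go right to B.
      B is a leaf — visit B.
    Visit R.
  Visit W.
Visit P.
Full post-order sequence: X, J, G, K, T, L, C, U, S, A, M, Z, B, R, W, P.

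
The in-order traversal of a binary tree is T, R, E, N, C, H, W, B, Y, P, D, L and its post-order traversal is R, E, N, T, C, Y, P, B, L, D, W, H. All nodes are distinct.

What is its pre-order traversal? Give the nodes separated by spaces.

H C T N E R W D B P Y L

The last element of post-order is the root; it splits in-order into left and right subtrees.
Root H: left subtree has 5 nodes {T, R, E, N, C}, right has 6 {W, B, Y, P, D, L}.
  Root C: left subtree has 4 nodes {T, R, E, N}, right has 0 { }.
    Root T: left subtree has 0 nodes { }, right has 3 {R, E, N}.
      Root N: left subtree has 2 nodes {R, E}, right has 0 { }.
        Root E: left subtree has 1 node {R}, right has 0 { }.
  Root W: left subtree has 0 nodes { }, right has 5 {B, Y, P, D, L}.
    Root D: left subtree has 3 nodes {B, Y, P}, right has 1 {L}.
      Root B: left subtree has 0 nodes { }, right has 2 {Y, P}.
        Root P: left subtree has 1 node {Y}, right has 0 { }.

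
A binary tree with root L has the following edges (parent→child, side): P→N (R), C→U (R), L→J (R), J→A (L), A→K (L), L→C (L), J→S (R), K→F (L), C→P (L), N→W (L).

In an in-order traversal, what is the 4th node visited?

In-order visits the left subtree, then the node, then the right subtree.
At L: go left to C.
  At C: go left to P.
    At P: no left child.
    Visit P.
    At P: go right to N.
      At N: go left to W.
        W is a leaf — visit W.
      Visit N.
      At N: no right child.
  Visit C.
  At C: go right to U.
    U is a leaf — visit U.
Visit L.
At L: go right to J.
  At J: go left to A.
    At A: go left to K.
      At K: go left to F.
        F is a leaf — visit F.
      Visit K.
      At K: no right child.
    Visit A.
    At A: no right child.
  Visit J.
  At J: go right to S.
    S is a leaf — visit S.
Full in-order sequence: P, W, N, C, U, L, F, K, A, J, S.

C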